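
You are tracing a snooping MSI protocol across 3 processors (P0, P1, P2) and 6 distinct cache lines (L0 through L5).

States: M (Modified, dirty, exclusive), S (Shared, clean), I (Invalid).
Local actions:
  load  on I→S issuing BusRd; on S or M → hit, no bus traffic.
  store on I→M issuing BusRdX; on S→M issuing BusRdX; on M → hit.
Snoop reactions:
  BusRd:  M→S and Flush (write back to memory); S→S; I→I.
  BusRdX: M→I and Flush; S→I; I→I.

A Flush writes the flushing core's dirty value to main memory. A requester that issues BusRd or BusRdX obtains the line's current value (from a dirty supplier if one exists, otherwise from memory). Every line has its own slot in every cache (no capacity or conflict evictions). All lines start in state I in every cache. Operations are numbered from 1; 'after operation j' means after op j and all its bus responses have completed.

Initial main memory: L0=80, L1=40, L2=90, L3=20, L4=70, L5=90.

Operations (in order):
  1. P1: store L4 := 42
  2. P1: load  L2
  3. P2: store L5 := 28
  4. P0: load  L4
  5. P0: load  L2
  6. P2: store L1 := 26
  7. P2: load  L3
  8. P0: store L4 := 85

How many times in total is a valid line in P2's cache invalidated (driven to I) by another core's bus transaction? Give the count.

invalidations = 0

step 1: P1: store L4 := 42  ⟶  IMI  (L4)  txn=BusRdX  M[L4]=70
step 2: P1: load  L2  ⟶  ISI  (L2)  txn=BusRd  M[L2]=90
step 3: P2: store L5 := 28  ⟶  IIM  (L5)  txn=BusRdX  M[L5]=90
step 4: P0: load  L4  ⟶  SSI  (L4)  txn=BusRd+Flush  M[L4]=42
step 5: P0: load  L2  ⟶  SSI  (L2)  txn=BusRd  M[L2]=90
step 6: P2: store L1 := 26  ⟶  IIM  (L1)  txn=BusRdX  M[L1]=40
step 7: P2: load  L3  ⟶  IIS  (L3)  txn=BusRd  M[L3]=20
step 8: P0: store L4 := 85  ⟶  MII  (L4)  txn=BusRdX  M[L4]=42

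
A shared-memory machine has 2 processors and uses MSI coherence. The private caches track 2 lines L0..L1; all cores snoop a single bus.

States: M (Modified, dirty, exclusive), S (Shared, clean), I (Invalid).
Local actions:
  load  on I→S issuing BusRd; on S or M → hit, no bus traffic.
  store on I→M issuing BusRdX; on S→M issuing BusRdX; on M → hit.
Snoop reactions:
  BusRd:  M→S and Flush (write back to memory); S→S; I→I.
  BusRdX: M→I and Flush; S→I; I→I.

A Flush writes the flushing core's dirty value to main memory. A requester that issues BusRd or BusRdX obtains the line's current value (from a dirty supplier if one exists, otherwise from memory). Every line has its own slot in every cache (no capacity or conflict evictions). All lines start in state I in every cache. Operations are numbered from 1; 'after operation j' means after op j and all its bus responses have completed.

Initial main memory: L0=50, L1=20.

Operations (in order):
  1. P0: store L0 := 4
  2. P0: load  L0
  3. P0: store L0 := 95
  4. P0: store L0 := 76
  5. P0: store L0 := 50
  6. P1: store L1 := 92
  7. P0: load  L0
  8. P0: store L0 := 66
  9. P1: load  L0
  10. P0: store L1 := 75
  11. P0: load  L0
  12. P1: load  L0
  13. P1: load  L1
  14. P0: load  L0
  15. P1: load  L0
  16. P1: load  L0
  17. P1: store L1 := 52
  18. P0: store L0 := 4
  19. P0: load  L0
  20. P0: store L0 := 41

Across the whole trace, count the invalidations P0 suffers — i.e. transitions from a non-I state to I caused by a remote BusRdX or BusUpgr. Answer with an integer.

invalidations = 1

step 1: P0: store L0 := 4  ⟶  MI  (L0)  txn=BusRdX  M[L0]=50
step 2: P0: load  L0  ⟶  MI  (L0)  txn=∅  M[L0]=50
step 3: P0: store L0 := 95  ⟶  MI  (L0)  txn=∅  M[L0]=50
step 4: P0: store L0 := 76  ⟶  MI  (L0)  txn=∅  M[L0]=50
step 5: P0: store L0 := 50  ⟶  MI  (L0)  txn=∅  M[L0]=50
step 6: P1: store L1 := 92  ⟶  IM  (L1)  txn=BusRdX  M[L1]=20
step 7: P0: load  L0  ⟶  MI  (L0)  txn=∅  M[L0]=50
step 8: P0: store L0 := 66  ⟶  MI  (L0)  txn=∅  M[L0]=50
step 9: P1: load  L0  ⟶  SS  (L0)  txn=BusRd+Flush  M[L0]=66
step 10: P0: store L1 := 75  ⟶  MI  (L1)  txn=BusRdX+Flush  M[L1]=92
step 11: P0: load  L0  ⟶  SS  (L0)  txn=∅  M[L0]=66
step 12: P1: load  L0  ⟶  SS  (L0)  txn=∅  M[L0]=66
step 13: P1: load  L1  ⟶  SS  (L1)  txn=BusRd+Flush  M[L1]=75
step 14: P0: load  L0  ⟶  SS  (L0)  txn=∅  M[L0]=66
step 15: P1: load  L0  ⟶  SS  (L0)  txn=∅  M[L0]=66
step 16: P1: load  L0  ⟶  SS  (L0)  txn=∅  M[L0]=66
step 17: P1: store L1 := 52  ⟶  IM  (L1)  txn=BusRdX  M[L1]=75
step 18: P0: store L0 := 4  ⟶  MI  (L0)  txn=BusRdX  M[L0]=66
step 19: P0: load  L0  ⟶  MI  (L0)  txn=∅  M[L0]=66
step 20: P0: store L0 := 41  ⟶  MI  (L0)  txn=∅  M[L0]=66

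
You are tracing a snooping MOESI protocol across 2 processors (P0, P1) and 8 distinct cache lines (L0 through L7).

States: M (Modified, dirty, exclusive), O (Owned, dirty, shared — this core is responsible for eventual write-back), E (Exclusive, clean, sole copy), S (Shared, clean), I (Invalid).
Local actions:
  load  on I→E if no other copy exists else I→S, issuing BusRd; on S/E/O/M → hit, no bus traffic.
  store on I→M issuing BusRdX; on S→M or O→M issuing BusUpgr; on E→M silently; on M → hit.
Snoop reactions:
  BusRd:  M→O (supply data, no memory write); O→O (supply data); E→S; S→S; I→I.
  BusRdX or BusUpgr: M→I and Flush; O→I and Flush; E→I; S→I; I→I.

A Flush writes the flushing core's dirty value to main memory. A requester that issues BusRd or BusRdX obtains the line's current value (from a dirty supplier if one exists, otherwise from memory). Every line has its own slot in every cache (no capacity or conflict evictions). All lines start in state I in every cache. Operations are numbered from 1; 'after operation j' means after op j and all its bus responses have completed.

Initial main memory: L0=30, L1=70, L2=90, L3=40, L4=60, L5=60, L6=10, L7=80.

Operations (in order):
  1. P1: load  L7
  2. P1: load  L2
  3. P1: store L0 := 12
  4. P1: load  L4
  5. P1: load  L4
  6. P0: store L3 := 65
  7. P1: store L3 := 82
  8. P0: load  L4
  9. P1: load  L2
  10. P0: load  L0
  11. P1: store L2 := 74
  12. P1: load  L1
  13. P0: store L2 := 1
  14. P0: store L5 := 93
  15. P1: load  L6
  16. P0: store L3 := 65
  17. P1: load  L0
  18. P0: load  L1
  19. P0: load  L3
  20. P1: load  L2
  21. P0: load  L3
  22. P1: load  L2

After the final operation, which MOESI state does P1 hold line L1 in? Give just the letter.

[1] P1: load  L7 | P0:I, P1:E(80) | bus: BusRd
[2] P1: load  L2 | P0:I, P1:E(90) | bus: BusRd
[3] P1: store L0 := 12 | P0:I, P1:M(12) | bus: BusRdX
[4] P1: load  L4 | P0:I, P1:E(60) | bus: BusRd
[5] P1: load  L4 | P0:I, P1:E(60) | bus: none
[6] P0: store L3 := 65 | P0:M(65), P1:I | bus: BusRdX
[7] P1: store L3 := 82 | P0:I, P1:M(82) | bus: BusRdX,Flush
[8] P0: load  L4 | P0:S(60), P1:S(60) | bus: BusRd
[9] P1: load  L2 | P0:I, P1:E(90) | bus: none
[10] P0: load  L0 | P0:S(12), P1:O(12) | bus: BusRd
[11] P1: store L2 := 74 | P0:I, P1:M(74) | bus: none
[12] P1: load  L1 | P0:I, P1:E(70) | bus: BusRd
[13] P0: store L2 := 1 | P0:M(1), P1:I | bus: BusRdX,Flush
[14] P0: store L5 := 93 | P0:M(93), P1:I | bus: BusRdX
[15] P1: load  L6 | P0:I, P1:E(10) | bus: BusRd
[16] P0: store L3 := 65 | P0:M(65), P1:I | bus: BusRdX,Flush
[17] P1: load  L0 | P0:S(12), P1:O(12) | bus: none
[18] P0: load  L1 | P0:S(70), P1:S(70) | bus: BusRd
[19] P0: load  L3 | P0:M(65), P1:I | bus: none
[20] P1: load  L2 | P0:O(1), P1:S(1) | bus: BusRd
[21] P0: load  L3 | P0:M(65), P1:I | bus: none
[22] P1: load  L2 | P0:O(1), P1:S(1) | bus: none

state = S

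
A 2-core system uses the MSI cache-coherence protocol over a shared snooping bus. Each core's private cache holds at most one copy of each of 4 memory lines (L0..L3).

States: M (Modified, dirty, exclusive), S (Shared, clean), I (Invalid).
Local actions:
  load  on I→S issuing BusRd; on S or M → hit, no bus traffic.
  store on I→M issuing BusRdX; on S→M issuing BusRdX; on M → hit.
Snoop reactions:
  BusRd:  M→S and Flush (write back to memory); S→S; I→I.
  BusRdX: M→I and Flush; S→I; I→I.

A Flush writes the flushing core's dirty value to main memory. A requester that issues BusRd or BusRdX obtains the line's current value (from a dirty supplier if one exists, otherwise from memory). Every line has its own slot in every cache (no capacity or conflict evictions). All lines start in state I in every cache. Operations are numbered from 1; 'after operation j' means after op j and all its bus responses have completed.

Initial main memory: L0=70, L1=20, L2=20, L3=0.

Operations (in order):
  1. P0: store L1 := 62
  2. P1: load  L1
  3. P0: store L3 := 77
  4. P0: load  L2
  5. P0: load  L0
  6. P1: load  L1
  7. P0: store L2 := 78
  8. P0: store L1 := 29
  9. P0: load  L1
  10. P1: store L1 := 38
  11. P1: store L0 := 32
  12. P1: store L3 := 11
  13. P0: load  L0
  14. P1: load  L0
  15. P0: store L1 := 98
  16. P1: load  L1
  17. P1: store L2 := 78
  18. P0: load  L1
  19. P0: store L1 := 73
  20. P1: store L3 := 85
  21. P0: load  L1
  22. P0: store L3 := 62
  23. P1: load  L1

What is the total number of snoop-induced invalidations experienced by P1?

step 1: P0: store L1 := 62  ⟶  MI  (L1)  txn=BusRdX  M[L1]=20
step 2: P1: load  L1  ⟶  SS  (L1)  txn=BusRd+Flush  M[L1]=62
step 3: P0: store L3 := 77  ⟶  MI  (L3)  txn=BusRdX  M[L3]=0
step 4: P0: load  L2  ⟶  SI  (L2)  txn=BusRd  M[L2]=20
step 5: P0: load  L0  ⟶  SI  (L0)  txn=BusRd  M[L0]=70
step 6: P1: load  L1  ⟶  SS  (L1)  txn=∅  M[L1]=62
step 7: P0: store L2 := 78  ⟶  MI  (L2)  txn=BusRdX  M[L2]=20
step 8: P0: store L1 := 29  ⟶  MI  (L1)  txn=BusRdX  M[L1]=62
step 9: P0: load  L1  ⟶  MI  (L1)  txn=∅  M[L1]=62
step 10: P1: store L1 := 38  ⟶  IM  (L1)  txn=BusRdX+Flush  M[L1]=29
step 11: P1: store L0 := 32  ⟶  IM  (L0)  txn=BusRdX  M[L0]=70
step 12: P1: store L3 := 11  ⟶  IM  (L3)  txn=BusRdX+Flush  M[L3]=77
step 13: P0: load  L0  ⟶  SS  (L0)  txn=BusRd+Flush  M[L0]=32
step 14: P1: load  L0  ⟶  SS  (L0)  txn=∅  M[L0]=32
step 15: P0: store L1 := 98  ⟶  MI  (L1)  txn=BusRdX+Flush  M[L1]=38
step 16: P1: load  L1  ⟶  SS  (L1)  txn=BusRd+Flush  M[L1]=98
step 17: P1: store L2 := 78  ⟶  IM  (L2)  txn=BusRdX+Flush  M[L2]=78
step 18: P0: load  L1  ⟶  SS  (L1)  txn=∅  M[L1]=98
step 19: P0: store L1 := 73  ⟶  MI  (L1)  txn=BusRdX  M[L1]=98
step 20: P1: store L3 := 85  ⟶  IM  (L3)  txn=∅  M[L3]=77
step 21: P0: load  L1  ⟶  MI  (L1)  txn=∅  M[L1]=98
step 22: P0: store L3 := 62  ⟶  MI  (L3)  txn=BusRdX+Flush  M[L3]=85
step 23: P1: load  L1  ⟶  SS  (L1)  txn=BusRd+Flush  M[L1]=73

invalidations = 4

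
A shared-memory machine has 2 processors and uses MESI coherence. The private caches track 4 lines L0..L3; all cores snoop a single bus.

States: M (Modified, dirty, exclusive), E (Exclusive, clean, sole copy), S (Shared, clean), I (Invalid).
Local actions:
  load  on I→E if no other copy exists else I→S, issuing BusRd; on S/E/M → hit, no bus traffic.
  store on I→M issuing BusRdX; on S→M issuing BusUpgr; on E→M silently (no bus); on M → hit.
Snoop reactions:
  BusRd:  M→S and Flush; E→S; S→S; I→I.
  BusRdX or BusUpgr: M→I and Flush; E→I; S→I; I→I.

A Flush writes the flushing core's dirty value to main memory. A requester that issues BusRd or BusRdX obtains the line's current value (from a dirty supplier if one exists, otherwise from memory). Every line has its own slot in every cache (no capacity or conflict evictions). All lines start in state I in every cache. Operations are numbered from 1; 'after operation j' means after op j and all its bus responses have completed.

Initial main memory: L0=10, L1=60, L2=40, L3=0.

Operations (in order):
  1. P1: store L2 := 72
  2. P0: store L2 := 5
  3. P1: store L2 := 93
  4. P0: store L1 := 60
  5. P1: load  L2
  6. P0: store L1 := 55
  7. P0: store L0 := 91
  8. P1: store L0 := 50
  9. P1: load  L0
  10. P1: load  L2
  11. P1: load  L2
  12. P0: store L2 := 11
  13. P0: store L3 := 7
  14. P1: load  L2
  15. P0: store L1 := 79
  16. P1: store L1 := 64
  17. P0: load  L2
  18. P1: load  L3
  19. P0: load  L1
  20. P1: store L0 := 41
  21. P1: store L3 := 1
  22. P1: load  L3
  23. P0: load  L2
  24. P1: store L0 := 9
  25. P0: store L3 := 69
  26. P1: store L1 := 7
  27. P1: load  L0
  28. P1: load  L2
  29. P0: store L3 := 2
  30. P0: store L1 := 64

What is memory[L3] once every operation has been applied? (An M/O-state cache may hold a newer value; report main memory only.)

[1] P1: store L2 := 72 | P0:I, P1:M(72) | bus: BusRdX
[2] P0: store L2 := 5 | P0:M(5), P1:I | bus: BusRdX,Flush
[3] P1: store L2 := 93 | P0:I, P1:M(93) | bus: BusRdX,Flush
[4] P0: store L1 := 60 | P0:M(60), P1:I | bus: BusRdX
[5] P1: load  L2 | P0:I, P1:M(93) | bus: none
[6] P0: store L1 := 55 | P0:M(55), P1:I | bus: none
[7] P0: store L0 := 91 | P0:M(91), P1:I | bus: BusRdX
[8] P1: store L0 := 50 | P0:I, P1:M(50) | bus: BusRdX,Flush
[9] P1: load  L0 | P0:I, P1:M(50) | bus: none
[10] P1: load  L2 | P0:I, P1:M(93) | bus: none
[11] P1: load  L2 | P0:I, P1:M(93) | bus: none
[12] P0: store L2 := 11 | P0:M(11), P1:I | bus: BusRdX,Flush
[13] P0: store L3 := 7 | P0:M(7), P1:I | bus: BusRdX
[14] P1: load  L2 | P0:S(11), P1:S(11) | bus: BusRd,Flush
[15] P0: store L1 := 79 | P0:M(79), P1:I | bus: none
[16] P1: store L1 := 64 | P0:I, P1:M(64) | bus: BusRdX,Flush
[17] P0: load  L2 | P0:S(11), P1:S(11) | bus: none
[18] P1: load  L3 | P0:S(7), P1:S(7) | bus: BusRd,Flush
[19] P0: load  L1 | P0:S(64), P1:S(64) | bus: BusRd,Flush
[20] P1: store L0 := 41 | P0:I, P1:M(41) | bus: none
[21] P1: store L3 := 1 | P0:I, P1:M(1) | bus: BusUpgr
[22] P1: load  L3 | P0:I, P1:M(1) | bus: none
[23] P0: load  L2 | P0:S(11), P1:S(11) | bus: none
[24] P1: store L0 := 9 | P0:I, P1:M(9) | bus: none
[25] P0: store L3 := 69 | P0:M(69), P1:I | bus: BusRdX,Flush
[26] P1: store L1 := 7 | P0:I, P1:M(7) | bus: BusUpgr
[27] P1: load  L0 | P0:I, P1:M(9) | bus: none
[28] P1: load  L2 | P0:S(11), P1:S(11) | bus: none
[29] P0: store L3 := 2 | P0:M(2), P1:I | bus: none
[30] P0: store L1 := 64 | P0:M(64), P1:I | bus: BusRdX,Flush

memory[L3] = 1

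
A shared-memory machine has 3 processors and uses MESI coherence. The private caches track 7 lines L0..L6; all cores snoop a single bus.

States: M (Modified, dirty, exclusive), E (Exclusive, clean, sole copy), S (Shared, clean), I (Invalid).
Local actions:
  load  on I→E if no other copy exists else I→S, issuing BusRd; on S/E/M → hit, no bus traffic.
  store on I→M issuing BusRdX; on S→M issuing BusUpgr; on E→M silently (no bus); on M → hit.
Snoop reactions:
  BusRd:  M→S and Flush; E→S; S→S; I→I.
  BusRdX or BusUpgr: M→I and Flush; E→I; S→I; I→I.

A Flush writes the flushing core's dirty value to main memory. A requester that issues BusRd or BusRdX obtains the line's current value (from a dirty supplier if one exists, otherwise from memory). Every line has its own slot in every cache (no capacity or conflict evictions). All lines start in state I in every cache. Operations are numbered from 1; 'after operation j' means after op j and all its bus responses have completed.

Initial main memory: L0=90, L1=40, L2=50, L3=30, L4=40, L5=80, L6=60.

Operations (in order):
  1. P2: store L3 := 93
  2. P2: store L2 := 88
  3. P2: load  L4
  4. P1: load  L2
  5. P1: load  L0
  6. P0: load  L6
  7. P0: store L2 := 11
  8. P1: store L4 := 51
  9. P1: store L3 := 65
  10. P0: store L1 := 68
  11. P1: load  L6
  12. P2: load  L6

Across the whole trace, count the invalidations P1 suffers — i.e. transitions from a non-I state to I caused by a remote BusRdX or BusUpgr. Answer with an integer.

1. P2: store L3 := 93  bus=[BusRdX]  L3: P0=I P1=I P2=M  mem[L3]=30
2. P2: store L2 := 88  bus=[BusRdX]  L2: P0=I P1=I P2=M  mem[L2]=50
3. P2: load  L4  bus=[BusRd]  L4: P0=I P1=I P2=E  mem[L4]=40
4. P1: load  L2  bus=[BusRd,Flush]  L2: P0=I P1=S P2=S  mem[L2]=88
5. P1: load  L0  bus=[BusRd]  L0: P0=I P1=E P2=I  mem[L0]=90
6. P0: load  L6  bus=[BusRd]  L6: P0=E P1=I P2=I  mem[L6]=60
7. P0: store L2 := 11  bus=[BusRdX]  L2: P0=M P1=I P2=I  mem[L2]=88
8. P1: store L4 := 51  bus=[BusRdX]  L4: P0=I P1=M P2=I  mem[L4]=40
9. P1: store L3 := 65  bus=[BusRdX,Flush]  L3: P0=I P1=M P2=I  mem[L3]=93
10. P0: store L1 := 68  bus=[BusRdX]  L1: P0=M P1=I P2=I  mem[L1]=40
11. P1: load  L6  bus=[BusRd]  L6: P0=S P1=S P2=I  mem[L6]=60
12. P2: load  L6  bus=[BusRd]  L6: P0=S P1=S P2=S  mem[L6]=60

invalidations = 1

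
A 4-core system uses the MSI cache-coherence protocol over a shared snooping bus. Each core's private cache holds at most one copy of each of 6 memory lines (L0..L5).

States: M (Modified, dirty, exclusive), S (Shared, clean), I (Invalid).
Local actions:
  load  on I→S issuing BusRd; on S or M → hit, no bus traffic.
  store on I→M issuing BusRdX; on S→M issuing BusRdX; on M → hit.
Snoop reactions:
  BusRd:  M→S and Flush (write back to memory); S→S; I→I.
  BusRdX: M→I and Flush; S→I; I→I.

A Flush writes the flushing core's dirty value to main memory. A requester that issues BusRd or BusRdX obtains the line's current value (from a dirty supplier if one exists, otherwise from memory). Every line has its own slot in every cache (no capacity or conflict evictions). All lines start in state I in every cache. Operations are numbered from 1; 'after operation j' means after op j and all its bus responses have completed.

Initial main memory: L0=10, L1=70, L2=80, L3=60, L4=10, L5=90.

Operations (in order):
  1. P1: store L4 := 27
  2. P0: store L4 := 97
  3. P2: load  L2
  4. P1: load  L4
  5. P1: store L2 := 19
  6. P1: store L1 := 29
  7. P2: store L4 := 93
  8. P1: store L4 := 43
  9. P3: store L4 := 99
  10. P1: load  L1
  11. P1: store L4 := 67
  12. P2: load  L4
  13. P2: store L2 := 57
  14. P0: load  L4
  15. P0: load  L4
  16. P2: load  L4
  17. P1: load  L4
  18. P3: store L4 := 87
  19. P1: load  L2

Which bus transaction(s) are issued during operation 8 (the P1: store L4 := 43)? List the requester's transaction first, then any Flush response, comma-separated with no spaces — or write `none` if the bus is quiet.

bus = BusRdX,Flush

[1] P1: store L4 := 27 | P0:I, P1:M(27), P2:I, P3:I | bus: BusRdX
[2] P0: store L4 := 97 | P0:M(97), P1:I, P2:I, P3:I | bus: BusRdX,Flush
[3] P2: load  L2 | P0:I, P1:I, P2:S(80), P3:I | bus: BusRd
[4] P1: load  L4 | P0:S(97), P1:S(97), P2:I, P3:I | bus: BusRd,Flush
[5] P1: store L2 := 19 | P0:I, P1:M(19), P2:I, P3:I | bus: BusRdX
[6] P1: store L1 := 29 | P0:I, P1:M(29), P2:I, P3:I | bus: BusRdX
[7] P2: store L4 := 93 | P0:I, P1:I, P2:M(93), P3:I | bus: BusRdX
[8] P1: store L4 := 43 | P0:I, P1:M(43), P2:I, P3:I | bus: BusRdX,Flush
[9] P3: store L4 := 99 | P0:I, P1:I, P2:I, P3:M(99) | bus: BusRdX,Flush
[10] P1: load  L1 | P0:I, P1:M(29), P2:I, P3:I | bus: none
[11] P1: store L4 := 67 | P0:I, P1:M(67), P2:I, P3:I | bus: BusRdX,Flush
[12] P2: load  L4 | P0:I, P1:S(67), P2:S(67), P3:I | bus: BusRd,Flush
[13] P2: store L2 := 57 | P0:I, P1:I, P2:M(57), P3:I | bus: BusRdX,Flush
[14] P0: load  L4 | P0:S(67), P1:S(67), P2:S(67), P3:I | bus: BusRd
[15] P0: load  L4 | P0:S(67), P1:S(67), P2:S(67), P3:I | bus: none
[16] P2: load  L4 | P0:S(67), P1:S(67), P2:S(67), P3:I | bus: none
[17] P1: load  L4 | P0:S(67), P1:S(67), P2:S(67), P3:I | bus: none
[18] P3: store L4 := 87 | P0:I, P1:I, P2:I, P3:M(87) | bus: BusRdX
[19] P1: load  L2 | P0:I, P1:S(57), P2:S(57), P3:I | bus: BusRd,Flush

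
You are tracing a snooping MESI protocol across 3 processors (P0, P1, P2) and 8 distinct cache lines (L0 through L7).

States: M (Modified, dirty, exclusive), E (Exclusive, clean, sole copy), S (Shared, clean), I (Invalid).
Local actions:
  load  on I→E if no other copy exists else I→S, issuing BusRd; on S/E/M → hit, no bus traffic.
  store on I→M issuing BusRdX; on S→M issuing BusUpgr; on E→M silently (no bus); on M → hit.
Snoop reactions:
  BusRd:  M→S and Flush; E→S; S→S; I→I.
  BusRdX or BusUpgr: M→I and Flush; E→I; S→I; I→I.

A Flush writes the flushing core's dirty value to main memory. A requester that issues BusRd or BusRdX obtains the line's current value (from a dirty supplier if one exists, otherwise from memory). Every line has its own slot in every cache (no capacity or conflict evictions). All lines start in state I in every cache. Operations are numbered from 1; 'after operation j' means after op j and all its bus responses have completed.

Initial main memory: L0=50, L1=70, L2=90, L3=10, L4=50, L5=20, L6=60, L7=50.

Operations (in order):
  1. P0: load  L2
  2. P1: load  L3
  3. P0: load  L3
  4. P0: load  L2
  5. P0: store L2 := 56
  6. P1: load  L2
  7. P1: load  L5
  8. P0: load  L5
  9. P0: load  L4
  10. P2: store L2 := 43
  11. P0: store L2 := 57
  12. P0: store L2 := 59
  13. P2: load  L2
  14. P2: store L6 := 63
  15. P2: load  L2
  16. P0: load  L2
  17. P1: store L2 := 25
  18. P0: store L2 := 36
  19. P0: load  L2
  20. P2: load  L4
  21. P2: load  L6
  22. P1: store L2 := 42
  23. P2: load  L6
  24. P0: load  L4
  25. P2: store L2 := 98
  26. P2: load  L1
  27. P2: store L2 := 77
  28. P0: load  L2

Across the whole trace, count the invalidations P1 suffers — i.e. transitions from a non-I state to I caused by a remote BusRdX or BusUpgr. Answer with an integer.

step 1: P0: load  L2  ⟶  EII  (L2)  txn=BusRd  M[L2]=90
step 2: P1: load  L3  ⟶  IEI  (L3)  txn=BusRd  M[L3]=10
step 3: P0: load  L3  ⟶  SSI  (L3)  txn=BusRd  M[L3]=10
step 4: P0: load  L2  ⟶  EII  (L2)  txn=∅  M[L2]=90
step 5: P0: store L2 := 56  ⟶  MII  (L2)  txn=∅  M[L2]=90
step 6: P1: load  L2  ⟶  SSI  (L2)  txn=BusRd+Flush  M[L2]=56
step 7: P1: load  L5  ⟶  IEI  (L5)  txn=BusRd  M[L5]=20
step 8: P0: load  L5  ⟶  SSI  (L5)  txn=BusRd  M[L5]=20
step 9: P0: load  L4  ⟶  EII  (L4)  txn=BusRd  M[L4]=50
step 10: P2: store L2 := 43  ⟶  IIM  (L2)  txn=BusRdX  M[L2]=56
step 11: P0: store L2 := 57  ⟶  MII  (L2)  txn=BusRdX+Flush  M[L2]=43
step 12: P0: store L2 := 59  ⟶  MII  (L2)  txn=∅  M[L2]=43
step 13: P2: load  L2  ⟶  SIS  (L2)  txn=BusRd+Flush  M[L2]=59
step 14: P2: store L6 := 63  ⟶  IIM  (L6)  txn=BusRdX  M[L6]=60
step 15: P2: load  L2  ⟶  SIS  (L2)  txn=∅  M[L2]=59
step 16: P0: load  L2  ⟶  SIS  (L2)  txn=∅  M[L2]=59
step 17: P1: store L2 := 25  ⟶  IMI  (L2)  txn=BusRdX  M[L2]=59
step 18: P0: store L2 := 36  ⟶  MII  (L2)  txn=BusRdX+Flush  M[L2]=25
step 19: P0: load  L2  ⟶  MII  (L2)  txn=∅  M[L2]=25
step 20: P2: load  L4  ⟶  SIS  (L4)  txn=BusRd  M[L4]=50
step 21: P2: load  L6  ⟶  IIM  (L6)  txn=∅  M[L6]=60
step 22: P1: store L2 := 42  ⟶  IMI  (L2)  txn=BusRdX+Flush  M[L2]=36
step 23: P2: load  L6  ⟶  IIM  (L6)  txn=∅  M[L6]=60
step 24: P0: load  L4  ⟶  SIS  (L4)  txn=∅  M[L4]=50
step 25: P2: store L2 := 98  ⟶  IIM  (L2)  txn=BusRdX+Flush  M[L2]=42
step 26: P2: load  L1  ⟶  IIE  (L1)  txn=BusRd  M[L1]=70
step 27: P2: store L2 := 77  ⟶  IIM  (L2)  txn=∅  M[L2]=42
step 28: P0: load  L2  ⟶  SIS  (L2)  txn=BusRd+Flush  M[L2]=77

invalidations = 3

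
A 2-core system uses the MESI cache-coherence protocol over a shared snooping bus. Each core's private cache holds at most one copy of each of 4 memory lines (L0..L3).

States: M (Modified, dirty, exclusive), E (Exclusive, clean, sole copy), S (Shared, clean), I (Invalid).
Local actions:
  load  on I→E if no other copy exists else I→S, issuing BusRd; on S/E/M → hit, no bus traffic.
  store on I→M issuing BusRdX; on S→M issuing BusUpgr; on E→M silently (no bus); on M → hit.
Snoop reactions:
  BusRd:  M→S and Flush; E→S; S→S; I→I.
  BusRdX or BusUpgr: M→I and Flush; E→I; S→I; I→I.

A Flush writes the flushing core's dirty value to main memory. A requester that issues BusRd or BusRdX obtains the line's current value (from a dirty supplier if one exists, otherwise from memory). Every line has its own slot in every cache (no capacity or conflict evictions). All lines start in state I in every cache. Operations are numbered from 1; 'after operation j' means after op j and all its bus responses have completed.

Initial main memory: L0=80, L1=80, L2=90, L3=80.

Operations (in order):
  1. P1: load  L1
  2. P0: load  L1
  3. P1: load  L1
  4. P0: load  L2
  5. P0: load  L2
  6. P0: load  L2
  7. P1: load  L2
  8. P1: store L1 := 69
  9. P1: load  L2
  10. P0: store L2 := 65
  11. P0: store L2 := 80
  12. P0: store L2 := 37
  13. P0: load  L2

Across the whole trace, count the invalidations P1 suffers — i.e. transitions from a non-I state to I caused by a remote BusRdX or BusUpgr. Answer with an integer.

  op1 P1: load  L1 → I/E on L1; bus BusRd; mem=80
  op2 P0: load  L1 → S/S on L1; bus BusRd; mem=80
  op3 P1: load  L1 → S/S on L1; bus (none); mem=80
  op4 P0: load  L2 → E/I on L2; bus BusRd; mem=90
  op5 P0: load  L2 → E/I on L2; bus (none); mem=90
  op6 P0: load  L2 → E/I on L2; bus (none); mem=90
  op7 P1: load  L2 → S/S on L2; bus BusRd; mem=90
  op8 P1: store L1 := 69 → I/M on L1; bus BusUpgr; mem=80
  op9 P1: load  L2 → S/S on L2; bus (none); mem=90
  op10 P0: store L2 := 65 → M/I on L2; bus BusUpgr; mem=90
  op11 P0: store L2 := 80 → M/I on L2; bus (none); mem=90
  op12 P0: store L2 := 37 → M/I on L2; bus (none); mem=90
  op13 P0: load  L2 → M/I on L2; bus (none); mem=90

invalidations = 1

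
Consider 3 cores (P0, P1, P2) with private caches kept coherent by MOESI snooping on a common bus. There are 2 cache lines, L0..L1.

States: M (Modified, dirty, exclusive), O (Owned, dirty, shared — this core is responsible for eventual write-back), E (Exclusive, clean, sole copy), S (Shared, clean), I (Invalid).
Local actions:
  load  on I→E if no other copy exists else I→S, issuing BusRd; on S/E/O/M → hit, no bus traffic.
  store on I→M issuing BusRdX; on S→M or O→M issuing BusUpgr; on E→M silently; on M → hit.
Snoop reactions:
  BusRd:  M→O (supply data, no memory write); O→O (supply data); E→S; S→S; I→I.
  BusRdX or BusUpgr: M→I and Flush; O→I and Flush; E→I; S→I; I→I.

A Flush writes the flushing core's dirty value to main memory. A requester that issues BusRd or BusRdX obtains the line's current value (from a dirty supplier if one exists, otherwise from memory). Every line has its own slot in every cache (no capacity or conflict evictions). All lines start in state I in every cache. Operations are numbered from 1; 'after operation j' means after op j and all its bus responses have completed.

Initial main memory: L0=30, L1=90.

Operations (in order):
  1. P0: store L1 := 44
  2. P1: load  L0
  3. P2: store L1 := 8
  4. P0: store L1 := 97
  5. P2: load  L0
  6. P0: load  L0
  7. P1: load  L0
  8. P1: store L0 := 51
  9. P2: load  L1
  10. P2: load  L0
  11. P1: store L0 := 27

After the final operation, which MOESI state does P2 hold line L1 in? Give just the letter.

  op1 P0: store L1 := 44 → M/I/I on L1; bus BusRdX; mem=90
  op2 P1: load  L0 → I/E/I on L0; bus BusRd; mem=30
  op3 P2: store L1 := 8 → I/I/M on L1; bus BusRdX Flush; mem=44
  op4 P0: store L1 := 97 → M/I/I on L1; bus BusRdX Flush; mem=8
  op5 P2: load  L0 → I/S/S on L0; bus BusRd; mem=30
  op6 P0: load  L0 → S/S/S on L0; bus BusRd; mem=30
  op7 P1: load  L0 → S/S/S on L0; bus (none); mem=30
  op8 P1: store L0 := 51 → I/M/I on L0; bus BusUpgr; mem=30
  op9 P2: load  L1 → O/I/S on L1; bus BusRd; mem=8
  op10 P2: load  L0 → I/O/S on L0; bus BusRd; mem=30
  op11 P1: store L0 := 27 → I/M/I on L0; bus BusUpgr; mem=30

state = S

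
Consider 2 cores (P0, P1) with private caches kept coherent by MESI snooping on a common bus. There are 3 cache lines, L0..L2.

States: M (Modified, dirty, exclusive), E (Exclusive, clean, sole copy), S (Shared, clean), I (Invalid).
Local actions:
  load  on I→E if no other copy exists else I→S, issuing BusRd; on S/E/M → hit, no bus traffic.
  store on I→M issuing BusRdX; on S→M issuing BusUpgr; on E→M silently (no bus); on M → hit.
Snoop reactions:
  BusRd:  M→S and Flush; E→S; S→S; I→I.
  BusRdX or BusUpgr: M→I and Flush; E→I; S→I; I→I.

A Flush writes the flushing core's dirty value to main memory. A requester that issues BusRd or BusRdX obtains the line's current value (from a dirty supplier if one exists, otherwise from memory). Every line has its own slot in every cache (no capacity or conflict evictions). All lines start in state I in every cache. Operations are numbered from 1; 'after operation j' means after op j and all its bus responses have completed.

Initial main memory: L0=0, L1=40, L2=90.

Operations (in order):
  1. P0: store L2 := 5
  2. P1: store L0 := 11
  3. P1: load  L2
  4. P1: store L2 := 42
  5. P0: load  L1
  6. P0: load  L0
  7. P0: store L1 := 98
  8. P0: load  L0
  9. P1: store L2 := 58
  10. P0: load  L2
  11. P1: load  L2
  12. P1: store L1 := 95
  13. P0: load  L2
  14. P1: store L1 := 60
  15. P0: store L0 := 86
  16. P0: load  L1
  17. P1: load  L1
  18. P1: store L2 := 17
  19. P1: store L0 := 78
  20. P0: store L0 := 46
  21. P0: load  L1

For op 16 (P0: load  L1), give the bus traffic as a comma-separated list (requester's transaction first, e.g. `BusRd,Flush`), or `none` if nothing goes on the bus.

bus = BusRd,Flush

  op1 P0: store L2 := 5 → M/I on L2; bus BusRdX; mem=90
  op2 P1: store L0 := 11 → I/M on L0; bus BusRdX; mem=0
  op3 P1: load  L2 → S/S on L2; bus BusRd Flush; mem=5
  op4 P1: store L2 := 42 → I/M on L2; bus BusUpgr; mem=5
  op5 P0: load  L1 → E/I on L1; bus BusRd; mem=40
  op6 P0: load  L0 → S/S on L0; bus BusRd Flush; mem=11
  op7 P0: store L1 := 98 → M/I on L1; bus (none); mem=40
  op8 P0: load  L0 → S/S on L0; bus (none); mem=11
  op9 P1: store L2 := 58 → I/M on L2; bus (none); mem=5
  op10 P0: load  L2 → S/S on L2; bus BusRd Flush; mem=58
  op11 P1: load  L2 → S/S on L2; bus (none); mem=58
  op12 P1: store L1 := 95 → I/M on L1; bus BusRdX Flush; mem=98
  op13 P0: load  L2 → S/S on L2; bus (none); mem=58
  op14 P1: store L1 := 60 → I/M on L1; bus (none); mem=98
  op15 P0: store L0 := 86 → M/I on L0; bus BusUpgr; mem=11
  op16 P0: load  L1 → S/S on L1; bus BusRd Flush; mem=60
  op17 P1: load  L1 → S/S on L1; bus (none); mem=60
  op18 P1: store L2 := 17 → I/M on L2; bus BusUpgr; mem=58
  op19 P1: store L0 := 78 → I/M on L0; bus BusRdX Flush; mem=86
  op20 P0: store L0 := 46 → M/I on L0; bus BusRdX Flush; mem=78
  op21 P0: load  L1 → S/S on L1; bus (none); mem=60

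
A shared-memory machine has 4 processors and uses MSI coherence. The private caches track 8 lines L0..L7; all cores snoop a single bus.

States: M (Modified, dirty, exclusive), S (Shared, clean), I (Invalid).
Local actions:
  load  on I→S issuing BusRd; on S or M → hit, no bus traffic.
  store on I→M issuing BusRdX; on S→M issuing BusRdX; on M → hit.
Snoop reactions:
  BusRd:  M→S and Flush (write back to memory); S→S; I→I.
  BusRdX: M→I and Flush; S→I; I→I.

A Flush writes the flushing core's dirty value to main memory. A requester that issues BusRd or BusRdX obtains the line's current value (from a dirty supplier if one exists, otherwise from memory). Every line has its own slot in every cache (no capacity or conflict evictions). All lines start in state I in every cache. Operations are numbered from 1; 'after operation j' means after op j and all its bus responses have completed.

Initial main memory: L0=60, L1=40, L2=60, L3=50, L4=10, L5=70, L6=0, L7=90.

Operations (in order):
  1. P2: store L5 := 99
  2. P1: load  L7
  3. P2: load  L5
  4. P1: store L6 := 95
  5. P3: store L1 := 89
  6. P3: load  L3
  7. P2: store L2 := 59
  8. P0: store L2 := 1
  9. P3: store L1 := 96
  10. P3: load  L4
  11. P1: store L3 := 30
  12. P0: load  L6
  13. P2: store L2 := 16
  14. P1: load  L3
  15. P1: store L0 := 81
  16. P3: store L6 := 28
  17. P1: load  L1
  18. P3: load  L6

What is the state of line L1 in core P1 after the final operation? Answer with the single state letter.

[1] P2: store L5 := 99 | P0:I, P1:I, P2:M(99), P3:I | bus: BusRdX
[2] P1: load  L7 | P0:I, P1:S(90), P2:I, P3:I | bus: BusRd
[3] P2: load  L5 | P0:I, P1:I, P2:M(99), P3:I | bus: none
[4] P1: store L6 := 95 | P0:I, P1:M(95), P2:I, P3:I | bus: BusRdX
[5] P3: store L1 := 89 | P0:I, P1:I, P2:I, P3:M(89) | bus: BusRdX
[6] P3: load  L3 | P0:I, P1:I, P2:I, P3:S(50) | bus: BusRd
[7] P2: store L2 := 59 | P0:I, P1:I, P2:M(59), P3:I | bus: BusRdX
[8] P0: store L2 := 1 | P0:M(1), P1:I, P2:I, P3:I | bus: BusRdX,Flush
[9] P3: store L1 := 96 | P0:I, P1:I, P2:I, P3:M(96) | bus: none
[10] P3: load  L4 | P0:I, P1:I, P2:I, P3:S(10) | bus: BusRd
[11] P1: store L3 := 30 | P0:I, P1:M(30), P2:I, P3:I | bus: BusRdX
[12] P0: load  L6 | P0:S(95), P1:S(95), P2:I, P3:I | bus: BusRd,Flush
[13] P2: store L2 := 16 | P0:I, P1:I, P2:M(16), P3:I | bus: BusRdX,Flush
[14] P1: load  L3 | P0:I, P1:M(30), P2:I, P3:I | bus: none
[15] P1: store L0 := 81 | P0:I, P1:M(81), P2:I, P3:I | bus: BusRdX
[16] P3: store L6 := 28 | P0:I, P1:I, P2:I, P3:M(28) | bus: BusRdX
[17] P1: load  L1 | P0:I, P1:S(96), P2:I, P3:S(96) | bus: BusRd,Flush
[18] P3: load  L6 | P0:I, P1:I, P2:I, P3:M(28) | bus: none

state = S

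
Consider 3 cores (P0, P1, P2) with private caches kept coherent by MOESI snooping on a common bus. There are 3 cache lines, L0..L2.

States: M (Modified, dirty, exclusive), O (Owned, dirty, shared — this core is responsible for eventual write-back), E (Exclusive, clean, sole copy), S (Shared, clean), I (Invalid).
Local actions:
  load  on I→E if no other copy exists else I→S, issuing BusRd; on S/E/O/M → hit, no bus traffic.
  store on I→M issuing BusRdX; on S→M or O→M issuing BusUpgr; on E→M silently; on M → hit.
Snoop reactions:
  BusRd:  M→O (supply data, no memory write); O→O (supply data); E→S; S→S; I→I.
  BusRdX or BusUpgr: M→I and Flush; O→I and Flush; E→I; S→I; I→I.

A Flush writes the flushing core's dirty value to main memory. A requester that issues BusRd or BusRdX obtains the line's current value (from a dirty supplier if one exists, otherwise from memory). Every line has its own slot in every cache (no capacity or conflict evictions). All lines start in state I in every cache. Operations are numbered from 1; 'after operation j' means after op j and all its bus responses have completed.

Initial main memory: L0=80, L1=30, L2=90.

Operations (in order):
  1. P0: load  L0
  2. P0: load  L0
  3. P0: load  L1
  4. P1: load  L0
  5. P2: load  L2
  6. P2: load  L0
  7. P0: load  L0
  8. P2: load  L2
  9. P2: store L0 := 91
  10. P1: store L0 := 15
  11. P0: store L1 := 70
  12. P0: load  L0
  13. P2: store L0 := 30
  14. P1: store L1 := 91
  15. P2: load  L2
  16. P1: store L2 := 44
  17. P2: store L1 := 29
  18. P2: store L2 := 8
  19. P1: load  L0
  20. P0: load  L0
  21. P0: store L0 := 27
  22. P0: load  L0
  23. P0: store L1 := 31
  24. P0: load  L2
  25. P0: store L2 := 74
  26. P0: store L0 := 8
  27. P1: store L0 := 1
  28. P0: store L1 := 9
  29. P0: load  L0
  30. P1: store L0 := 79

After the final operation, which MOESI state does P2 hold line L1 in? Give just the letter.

step 1: P0: load  L0  ⟶  EII  (L0)  txn=BusRd  M[L0]=80
step 2: P0: load  L0  ⟶  EII  (L0)  txn=∅  M[L0]=80
step 3: P0: load  L1  ⟶  EII  (L1)  txn=BusRd  M[L1]=30
step 4: P1: load  L0  ⟶  SSI  (L0)  txn=BusRd  M[L0]=80
step 5: P2: load  L2  ⟶  IIE  (L2)  txn=BusRd  M[L2]=90
step 6: P2: load  L0  ⟶  SSS  (L0)  txn=BusRd  M[L0]=80
step 7: P0: load  L0  ⟶  SSS  (L0)  txn=∅  M[L0]=80
step 8: P2: load  L2  ⟶  IIE  (L2)  txn=∅  M[L2]=90
step 9: P2: store L0 := 91  ⟶  IIM  (L0)  txn=BusUpgr  M[L0]=80
step 10: P1: store L0 := 15  ⟶  IMI  (L0)  txn=BusRdX+Flush  M[L0]=91
step 11: P0: store L1 := 70  ⟶  MII  (L1)  txn=∅  M[L1]=30
step 12: P0: load  L0  ⟶  SOI  (L0)  txn=BusRd  M[L0]=91
step 13: P2: store L0 := 30  ⟶  IIM  (L0)  txn=BusRdX+Flush  M[L0]=15
step 14: P1: store L1 := 91  ⟶  IMI  (L1)  txn=BusRdX+Flush  M[L1]=70
step 15: P2: load  L2  ⟶  IIE  (L2)  txn=∅  M[L2]=90
step 16: P1: store L2 := 44  ⟶  IMI  (L2)  txn=BusRdX  M[L2]=90
step 17: P2: store L1 := 29  ⟶  IIM  (L1)  txn=BusRdX+Flush  M[L1]=91
step 18: P2: store L2 := 8  ⟶  IIM  (L2)  txn=BusRdX+Flush  M[L2]=44
step 19: P1: load  L0  ⟶  ISO  (L0)  txn=BusRd  M[L0]=15
step 20: P0: load  L0  ⟶  SSO  (L0)  txn=BusRd  M[L0]=15
step 21: P0: store L0 := 27  ⟶  MII  (L0)  txn=BusUpgr+Flush  M[L0]=30
step 22: P0: load  L0  ⟶  MII  (L0)  txn=∅  M[L0]=30
step 23: P0: store L1 := 31  ⟶  MII  (L1)  txn=BusRdX+Flush  M[L1]=29
step 24: P0: load  L2  ⟶  SIO  (L2)  txn=BusRd  M[L2]=44
step 25: P0: store L2 := 74  ⟶  MII  (L2)  txn=BusUpgr+Flush  M[L2]=8
step 26: P0: store L0 := 8  ⟶  MII  (L0)  txn=∅  M[L0]=30
step 27: P1: store L0 := 1  ⟶  IMI  (L0)  txn=BusRdX+Flush  M[L0]=8
step 28: P0: store L1 := 9  ⟶  MII  (L1)  txn=∅  M[L1]=29
step 29: P0: load  L0  ⟶  SOI  (L0)  txn=BusRd  M[L0]=8
step 30: P1: store L0 := 79  ⟶  IMI  (L0)  txn=BusUpgr  M[L0]=8

state = I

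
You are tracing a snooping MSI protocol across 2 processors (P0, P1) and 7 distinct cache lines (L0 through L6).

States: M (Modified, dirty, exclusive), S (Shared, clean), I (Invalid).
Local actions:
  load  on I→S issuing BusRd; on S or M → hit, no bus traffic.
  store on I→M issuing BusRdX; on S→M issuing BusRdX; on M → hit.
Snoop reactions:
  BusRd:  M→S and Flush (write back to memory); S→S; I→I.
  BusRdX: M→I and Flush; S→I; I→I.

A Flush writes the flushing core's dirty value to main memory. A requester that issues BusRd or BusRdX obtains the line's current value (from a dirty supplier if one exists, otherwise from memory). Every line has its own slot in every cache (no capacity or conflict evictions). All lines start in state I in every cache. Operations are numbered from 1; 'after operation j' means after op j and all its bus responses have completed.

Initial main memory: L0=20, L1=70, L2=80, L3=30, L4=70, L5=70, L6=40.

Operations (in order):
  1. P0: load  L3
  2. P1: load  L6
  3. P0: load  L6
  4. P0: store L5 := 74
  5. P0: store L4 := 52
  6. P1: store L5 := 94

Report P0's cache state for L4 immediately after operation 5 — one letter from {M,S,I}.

state = M

step 1: P0: load  L3  ⟶  SI  (L3)  txn=BusRd  M[L3]=30
step 2: P1: load  L6  ⟶  IS  (L6)  txn=BusRd  M[L6]=40
step 3: P0: load  L6  ⟶  SS  (L6)  txn=BusRd  M[L6]=40
step 4: P0: store L5 := 74  ⟶  MI  (L5)  txn=BusRdX  M[L5]=70
step 5: P0: store L4 := 52  ⟶  MI  (L4)  txn=BusRdX  M[L4]=70
step 6: P1: store L5 := 94  ⟶  IM  (L5)  txn=BusRdX+Flush  M[L5]=74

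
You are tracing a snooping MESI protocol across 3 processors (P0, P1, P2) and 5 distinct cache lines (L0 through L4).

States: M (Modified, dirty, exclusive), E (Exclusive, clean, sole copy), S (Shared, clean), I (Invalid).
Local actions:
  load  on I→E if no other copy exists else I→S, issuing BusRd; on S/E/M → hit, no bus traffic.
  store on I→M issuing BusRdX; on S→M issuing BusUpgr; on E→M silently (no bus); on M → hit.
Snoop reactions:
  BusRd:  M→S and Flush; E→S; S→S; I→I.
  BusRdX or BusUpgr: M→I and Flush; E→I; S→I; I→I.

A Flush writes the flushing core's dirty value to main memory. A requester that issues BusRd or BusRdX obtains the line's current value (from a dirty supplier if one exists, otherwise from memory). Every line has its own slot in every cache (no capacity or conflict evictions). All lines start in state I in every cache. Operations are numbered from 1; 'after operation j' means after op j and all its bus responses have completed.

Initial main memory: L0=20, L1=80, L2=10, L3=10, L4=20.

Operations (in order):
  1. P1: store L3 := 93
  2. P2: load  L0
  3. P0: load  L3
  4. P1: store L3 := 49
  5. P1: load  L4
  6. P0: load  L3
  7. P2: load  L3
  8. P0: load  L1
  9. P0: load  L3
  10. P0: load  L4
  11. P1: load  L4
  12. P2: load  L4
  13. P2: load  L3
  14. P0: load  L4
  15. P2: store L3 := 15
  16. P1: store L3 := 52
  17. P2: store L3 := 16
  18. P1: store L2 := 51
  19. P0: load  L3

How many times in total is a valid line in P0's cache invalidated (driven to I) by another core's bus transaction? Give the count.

invalidations = 2

  op1 P1: store L3 := 93 → I/M/I on L3; bus BusRdX; mem=10
  op2 P2: load  L0 → I/I/E on L0; bus BusRd; mem=20
  op3 P0: load  L3 → S/S/I on L3; bus BusRd Flush; mem=93
  op4 P1: store L3 := 49 → I/M/I on L3; bus BusUpgr; mem=93
  op5 P1: load  L4 → I/E/I on L4; bus BusRd; mem=20
  op6 P0: load  L3 → S/S/I on L3; bus BusRd Flush; mem=49
  op7 P2: load  L3 → S/S/S on L3; bus BusRd; mem=49
  op8 P0: load  L1 → E/I/I on L1; bus BusRd; mem=80
  op9 P0: load  L3 → S/S/S on L3; bus (none); mem=49
  op10 P0: load  L4 → S/S/I on L4; bus BusRd; mem=20
  op11 P1: load  L4 → S/S/I on L4; bus (none); mem=20
  op12 P2: load  L4 → S/S/S on L4; bus BusRd; mem=20
  op13 P2: load  L3 → S/S/S on L3; bus (none); mem=49
  op14 P0: load  L4 → S/S/S on L4; bus (none); mem=20
  op15 P2: store L3 := 15 → I/I/M on L3; bus BusUpgr; mem=49
  op16 P1: store L3 := 52 → I/M/I on L3; bus BusRdX Flush; mem=15
  op17 P2: store L3 := 16 → I/I/M on L3; bus BusRdX Flush; mem=52
  op18 P1: store L2 := 51 → I/M/I on L2; bus BusRdX; mem=10
  op19 P0: load  L3 → S/I/S on L3; bus BusRd Flush; mem=16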